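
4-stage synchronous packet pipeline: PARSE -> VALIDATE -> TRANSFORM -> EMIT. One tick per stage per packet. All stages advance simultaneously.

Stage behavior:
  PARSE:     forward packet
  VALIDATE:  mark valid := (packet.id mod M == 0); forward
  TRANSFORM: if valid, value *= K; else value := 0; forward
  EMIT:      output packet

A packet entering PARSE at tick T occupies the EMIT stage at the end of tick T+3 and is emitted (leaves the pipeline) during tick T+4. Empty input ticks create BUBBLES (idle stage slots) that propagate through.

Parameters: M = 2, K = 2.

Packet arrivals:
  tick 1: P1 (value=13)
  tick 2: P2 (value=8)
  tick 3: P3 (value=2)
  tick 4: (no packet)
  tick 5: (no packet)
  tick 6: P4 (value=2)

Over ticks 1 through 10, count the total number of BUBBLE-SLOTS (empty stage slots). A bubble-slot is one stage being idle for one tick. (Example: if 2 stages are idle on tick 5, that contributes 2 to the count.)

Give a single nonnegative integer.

Tick 1: [PARSE:P1(v=13,ok=F), VALIDATE:-, TRANSFORM:-, EMIT:-] out:-; bubbles=3
Tick 2: [PARSE:P2(v=8,ok=F), VALIDATE:P1(v=13,ok=F), TRANSFORM:-, EMIT:-] out:-; bubbles=2
Tick 3: [PARSE:P3(v=2,ok=F), VALIDATE:P2(v=8,ok=T), TRANSFORM:P1(v=0,ok=F), EMIT:-] out:-; bubbles=1
Tick 4: [PARSE:-, VALIDATE:P3(v=2,ok=F), TRANSFORM:P2(v=16,ok=T), EMIT:P1(v=0,ok=F)] out:-; bubbles=1
Tick 5: [PARSE:-, VALIDATE:-, TRANSFORM:P3(v=0,ok=F), EMIT:P2(v=16,ok=T)] out:P1(v=0); bubbles=2
Tick 6: [PARSE:P4(v=2,ok=F), VALIDATE:-, TRANSFORM:-, EMIT:P3(v=0,ok=F)] out:P2(v=16); bubbles=2
Tick 7: [PARSE:-, VALIDATE:P4(v=2,ok=T), TRANSFORM:-, EMIT:-] out:P3(v=0); bubbles=3
Tick 8: [PARSE:-, VALIDATE:-, TRANSFORM:P4(v=4,ok=T), EMIT:-] out:-; bubbles=3
Tick 9: [PARSE:-, VALIDATE:-, TRANSFORM:-, EMIT:P4(v=4,ok=T)] out:-; bubbles=3
Tick 10: [PARSE:-, VALIDATE:-, TRANSFORM:-, EMIT:-] out:P4(v=4); bubbles=4
Total bubble-slots: 24

Answer: 24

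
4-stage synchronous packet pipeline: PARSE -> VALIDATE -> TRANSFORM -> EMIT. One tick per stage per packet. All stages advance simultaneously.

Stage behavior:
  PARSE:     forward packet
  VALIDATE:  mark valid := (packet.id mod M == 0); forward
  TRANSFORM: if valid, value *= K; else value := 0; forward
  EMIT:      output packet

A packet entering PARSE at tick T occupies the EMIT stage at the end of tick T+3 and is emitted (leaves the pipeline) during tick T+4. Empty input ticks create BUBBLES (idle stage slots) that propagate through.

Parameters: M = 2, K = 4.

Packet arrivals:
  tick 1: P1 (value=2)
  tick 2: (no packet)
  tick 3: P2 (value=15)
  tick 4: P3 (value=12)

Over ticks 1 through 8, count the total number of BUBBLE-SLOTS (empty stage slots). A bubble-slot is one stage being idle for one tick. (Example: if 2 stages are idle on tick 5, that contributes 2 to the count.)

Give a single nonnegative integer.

Answer: 20

Derivation:
Tick 1: [PARSE:P1(v=2,ok=F), VALIDATE:-, TRANSFORM:-, EMIT:-] out:-; bubbles=3
Tick 2: [PARSE:-, VALIDATE:P1(v=2,ok=F), TRANSFORM:-, EMIT:-] out:-; bubbles=3
Tick 3: [PARSE:P2(v=15,ok=F), VALIDATE:-, TRANSFORM:P1(v=0,ok=F), EMIT:-] out:-; bubbles=2
Tick 4: [PARSE:P3(v=12,ok=F), VALIDATE:P2(v=15,ok=T), TRANSFORM:-, EMIT:P1(v=0,ok=F)] out:-; bubbles=1
Tick 5: [PARSE:-, VALIDATE:P3(v=12,ok=F), TRANSFORM:P2(v=60,ok=T), EMIT:-] out:P1(v=0); bubbles=2
Tick 6: [PARSE:-, VALIDATE:-, TRANSFORM:P3(v=0,ok=F), EMIT:P2(v=60,ok=T)] out:-; bubbles=2
Tick 7: [PARSE:-, VALIDATE:-, TRANSFORM:-, EMIT:P3(v=0,ok=F)] out:P2(v=60); bubbles=3
Tick 8: [PARSE:-, VALIDATE:-, TRANSFORM:-, EMIT:-] out:P3(v=0); bubbles=4
Total bubble-slots: 20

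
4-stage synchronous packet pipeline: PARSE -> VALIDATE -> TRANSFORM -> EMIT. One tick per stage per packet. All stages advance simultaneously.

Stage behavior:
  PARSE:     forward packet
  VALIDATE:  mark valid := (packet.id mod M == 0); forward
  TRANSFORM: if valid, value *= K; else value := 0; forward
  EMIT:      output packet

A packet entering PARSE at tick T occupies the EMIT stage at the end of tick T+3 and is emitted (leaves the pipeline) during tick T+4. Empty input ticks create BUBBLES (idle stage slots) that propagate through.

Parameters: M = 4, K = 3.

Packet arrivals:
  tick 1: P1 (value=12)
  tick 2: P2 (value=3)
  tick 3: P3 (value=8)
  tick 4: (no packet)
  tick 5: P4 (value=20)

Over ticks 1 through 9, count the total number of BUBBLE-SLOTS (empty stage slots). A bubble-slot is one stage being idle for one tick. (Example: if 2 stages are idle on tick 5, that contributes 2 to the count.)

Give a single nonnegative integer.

Tick 1: [PARSE:P1(v=12,ok=F), VALIDATE:-, TRANSFORM:-, EMIT:-] out:-; bubbles=3
Tick 2: [PARSE:P2(v=3,ok=F), VALIDATE:P1(v=12,ok=F), TRANSFORM:-, EMIT:-] out:-; bubbles=2
Tick 3: [PARSE:P3(v=8,ok=F), VALIDATE:P2(v=3,ok=F), TRANSFORM:P1(v=0,ok=F), EMIT:-] out:-; bubbles=1
Tick 4: [PARSE:-, VALIDATE:P3(v=8,ok=F), TRANSFORM:P2(v=0,ok=F), EMIT:P1(v=0,ok=F)] out:-; bubbles=1
Tick 5: [PARSE:P4(v=20,ok=F), VALIDATE:-, TRANSFORM:P3(v=0,ok=F), EMIT:P2(v=0,ok=F)] out:P1(v=0); bubbles=1
Tick 6: [PARSE:-, VALIDATE:P4(v=20,ok=T), TRANSFORM:-, EMIT:P3(v=0,ok=F)] out:P2(v=0); bubbles=2
Tick 7: [PARSE:-, VALIDATE:-, TRANSFORM:P4(v=60,ok=T), EMIT:-] out:P3(v=0); bubbles=3
Tick 8: [PARSE:-, VALIDATE:-, TRANSFORM:-, EMIT:P4(v=60,ok=T)] out:-; bubbles=3
Tick 9: [PARSE:-, VALIDATE:-, TRANSFORM:-, EMIT:-] out:P4(v=60); bubbles=4
Total bubble-slots: 20

Answer: 20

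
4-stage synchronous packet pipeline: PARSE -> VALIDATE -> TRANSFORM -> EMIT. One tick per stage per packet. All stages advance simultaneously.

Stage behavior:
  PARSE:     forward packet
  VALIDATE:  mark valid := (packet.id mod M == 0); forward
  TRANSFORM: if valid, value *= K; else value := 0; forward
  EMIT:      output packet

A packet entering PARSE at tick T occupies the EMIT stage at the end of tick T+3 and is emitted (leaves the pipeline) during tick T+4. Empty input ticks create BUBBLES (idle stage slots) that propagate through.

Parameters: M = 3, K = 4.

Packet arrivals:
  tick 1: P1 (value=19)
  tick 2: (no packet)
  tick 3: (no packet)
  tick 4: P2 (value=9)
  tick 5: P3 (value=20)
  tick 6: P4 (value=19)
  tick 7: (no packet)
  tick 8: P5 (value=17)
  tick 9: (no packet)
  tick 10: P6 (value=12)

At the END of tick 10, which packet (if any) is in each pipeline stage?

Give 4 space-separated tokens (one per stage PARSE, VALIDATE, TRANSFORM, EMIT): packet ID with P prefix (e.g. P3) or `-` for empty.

Tick 1: [PARSE:P1(v=19,ok=F), VALIDATE:-, TRANSFORM:-, EMIT:-] out:-; in:P1
Tick 2: [PARSE:-, VALIDATE:P1(v=19,ok=F), TRANSFORM:-, EMIT:-] out:-; in:-
Tick 3: [PARSE:-, VALIDATE:-, TRANSFORM:P1(v=0,ok=F), EMIT:-] out:-; in:-
Tick 4: [PARSE:P2(v=9,ok=F), VALIDATE:-, TRANSFORM:-, EMIT:P1(v=0,ok=F)] out:-; in:P2
Tick 5: [PARSE:P3(v=20,ok=F), VALIDATE:P2(v=9,ok=F), TRANSFORM:-, EMIT:-] out:P1(v=0); in:P3
Tick 6: [PARSE:P4(v=19,ok=F), VALIDATE:P3(v=20,ok=T), TRANSFORM:P2(v=0,ok=F), EMIT:-] out:-; in:P4
Tick 7: [PARSE:-, VALIDATE:P4(v=19,ok=F), TRANSFORM:P3(v=80,ok=T), EMIT:P2(v=0,ok=F)] out:-; in:-
Tick 8: [PARSE:P5(v=17,ok=F), VALIDATE:-, TRANSFORM:P4(v=0,ok=F), EMIT:P3(v=80,ok=T)] out:P2(v=0); in:P5
Tick 9: [PARSE:-, VALIDATE:P5(v=17,ok=F), TRANSFORM:-, EMIT:P4(v=0,ok=F)] out:P3(v=80); in:-
Tick 10: [PARSE:P6(v=12,ok=F), VALIDATE:-, TRANSFORM:P5(v=0,ok=F), EMIT:-] out:P4(v=0); in:P6
At end of tick 10: ['P6', '-', 'P5', '-']

Answer: P6 - P5 -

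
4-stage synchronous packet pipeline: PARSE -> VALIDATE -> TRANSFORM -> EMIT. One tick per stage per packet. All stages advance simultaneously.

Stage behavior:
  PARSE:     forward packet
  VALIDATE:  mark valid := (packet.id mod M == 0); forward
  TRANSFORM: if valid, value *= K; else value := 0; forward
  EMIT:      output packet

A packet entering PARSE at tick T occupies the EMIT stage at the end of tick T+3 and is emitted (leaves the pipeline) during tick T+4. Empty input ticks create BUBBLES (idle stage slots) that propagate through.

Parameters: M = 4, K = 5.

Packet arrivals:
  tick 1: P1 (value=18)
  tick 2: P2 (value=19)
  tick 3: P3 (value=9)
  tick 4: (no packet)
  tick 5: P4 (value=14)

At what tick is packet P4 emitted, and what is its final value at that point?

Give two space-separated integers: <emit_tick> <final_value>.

Answer: 9 70

Derivation:
Tick 1: [PARSE:P1(v=18,ok=F), VALIDATE:-, TRANSFORM:-, EMIT:-] out:-; in:P1
Tick 2: [PARSE:P2(v=19,ok=F), VALIDATE:P1(v=18,ok=F), TRANSFORM:-, EMIT:-] out:-; in:P2
Tick 3: [PARSE:P3(v=9,ok=F), VALIDATE:P2(v=19,ok=F), TRANSFORM:P1(v=0,ok=F), EMIT:-] out:-; in:P3
Tick 4: [PARSE:-, VALIDATE:P3(v=9,ok=F), TRANSFORM:P2(v=0,ok=F), EMIT:P1(v=0,ok=F)] out:-; in:-
Tick 5: [PARSE:P4(v=14,ok=F), VALIDATE:-, TRANSFORM:P3(v=0,ok=F), EMIT:P2(v=0,ok=F)] out:P1(v=0); in:P4
Tick 6: [PARSE:-, VALIDATE:P4(v=14,ok=T), TRANSFORM:-, EMIT:P3(v=0,ok=F)] out:P2(v=0); in:-
Tick 7: [PARSE:-, VALIDATE:-, TRANSFORM:P4(v=70,ok=T), EMIT:-] out:P3(v=0); in:-
Tick 8: [PARSE:-, VALIDATE:-, TRANSFORM:-, EMIT:P4(v=70,ok=T)] out:-; in:-
Tick 9: [PARSE:-, VALIDATE:-, TRANSFORM:-, EMIT:-] out:P4(v=70); in:-
P4: arrives tick 5, valid=True (id=4, id%4=0), emit tick 9, final value 70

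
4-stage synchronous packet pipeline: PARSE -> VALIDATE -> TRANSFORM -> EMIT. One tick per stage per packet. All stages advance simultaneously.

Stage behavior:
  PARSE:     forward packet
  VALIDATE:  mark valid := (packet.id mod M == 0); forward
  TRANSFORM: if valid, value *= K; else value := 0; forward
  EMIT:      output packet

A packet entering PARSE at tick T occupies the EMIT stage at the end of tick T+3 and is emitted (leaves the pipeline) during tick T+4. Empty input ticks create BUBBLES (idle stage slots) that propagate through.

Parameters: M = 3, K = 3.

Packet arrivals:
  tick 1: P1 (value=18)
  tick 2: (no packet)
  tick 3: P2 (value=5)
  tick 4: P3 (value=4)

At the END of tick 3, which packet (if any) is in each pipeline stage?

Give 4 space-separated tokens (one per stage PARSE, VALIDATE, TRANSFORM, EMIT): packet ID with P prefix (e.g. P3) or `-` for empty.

Answer: P2 - P1 -

Derivation:
Tick 1: [PARSE:P1(v=18,ok=F), VALIDATE:-, TRANSFORM:-, EMIT:-] out:-; in:P1
Tick 2: [PARSE:-, VALIDATE:P1(v=18,ok=F), TRANSFORM:-, EMIT:-] out:-; in:-
Tick 3: [PARSE:P2(v=5,ok=F), VALIDATE:-, TRANSFORM:P1(v=0,ok=F), EMIT:-] out:-; in:P2
At end of tick 3: ['P2', '-', 'P1', '-']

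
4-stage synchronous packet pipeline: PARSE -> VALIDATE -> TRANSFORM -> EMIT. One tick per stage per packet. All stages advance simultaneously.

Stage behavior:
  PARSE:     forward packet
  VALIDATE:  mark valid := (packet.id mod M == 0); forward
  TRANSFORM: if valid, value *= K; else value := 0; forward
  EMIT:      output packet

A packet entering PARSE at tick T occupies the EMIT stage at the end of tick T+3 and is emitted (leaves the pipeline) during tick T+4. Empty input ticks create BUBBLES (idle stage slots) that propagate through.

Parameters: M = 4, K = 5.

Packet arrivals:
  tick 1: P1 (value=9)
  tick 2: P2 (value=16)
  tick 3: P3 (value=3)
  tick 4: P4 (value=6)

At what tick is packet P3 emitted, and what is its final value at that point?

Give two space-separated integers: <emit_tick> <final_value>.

Tick 1: [PARSE:P1(v=9,ok=F), VALIDATE:-, TRANSFORM:-, EMIT:-] out:-; in:P1
Tick 2: [PARSE:P2(v=16,ok=F), VALIDATE:P1(v=9,ok=F), TRANSFORM:-, EMIT:-] out:-; in:P2
Tick 3: [PARSE:P3(v=3,ok=F), VALIDATE:P2(v=16,ok=F), TRANSFORM:P1(v=0,ok=F), EMIT:-] out:-; in:P3
Tick 4: [PARSE:P4(v=6,ok=F), VALIDATE:P3(v=3,ok=F), TRANSFORM:P2(v=0,ok=F), EMIT:P1(v=0,ok=F)] out:-; in:P4
Tick 5: [PARSE:-, VALIDATE:P4(v=6,ok=T), TRANSFORM:P3(v=0,ok=F), EMIT:P2(v=0,ok=F)] out:P1(v=0); in:-
Tick 6: [PARSE:-, VALIDATE:-, TRANSFORM:P4(v=30,ok=T), EMIT:P3(v=0,ok=F)] out:P2(v=0); in:-
Tick 7: [PARSE:-, VALIDATE:-, TRANSFORM:-, EMIT:P4(v=30,ok=T)] out:P3(v=0); in:-
Tick 8: [PARSE:-, VALIDATE:-, TRANSFORM:-, EMIT:-] out:P4(v=30); in:-
P3: arrives tick 3, valid=False (id=3, id%4=3), emit tick 7, final value 0

Answer: 7 0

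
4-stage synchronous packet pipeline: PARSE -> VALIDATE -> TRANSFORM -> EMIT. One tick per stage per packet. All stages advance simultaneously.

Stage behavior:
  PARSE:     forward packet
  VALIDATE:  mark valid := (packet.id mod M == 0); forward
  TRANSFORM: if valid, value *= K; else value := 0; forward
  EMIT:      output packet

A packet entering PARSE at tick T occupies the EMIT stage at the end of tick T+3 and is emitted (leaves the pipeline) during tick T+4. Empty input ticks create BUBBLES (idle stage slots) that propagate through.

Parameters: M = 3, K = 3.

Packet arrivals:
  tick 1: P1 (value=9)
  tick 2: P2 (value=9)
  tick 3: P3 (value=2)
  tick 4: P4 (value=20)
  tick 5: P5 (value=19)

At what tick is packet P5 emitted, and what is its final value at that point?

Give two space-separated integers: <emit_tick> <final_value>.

Tick 1: [PARSE:P1(v=9,ok=F), VALIDATE:-, TRANSFORM:-, EMIT:-] out:-; in:P1
Tick 2: [PARSE:P2(v=9,ok=F), VALIDATE:P1(v=9,ok=F), TRANSFORM:-, EMIT:-] out:-; in:P2
Tick 3: [PARSE:P3(v=2,ok=F), VALIDATE:P2(v=9,ok=F), TRANSFORM:P1(v=0,ok=F), EMIT:-] out:-; in:P3
Tick 4: [PARSE:P4(v=20,ok=F), VALIDATE:P3(v=2,ok=T), TRANSFORM:P2(v=0,ok=F), EMIT:P1(v=0,ok=F)] out:-; in:P4
Tick 5: [PARSE:P5(v=19,ok=F), VALIDATE:P4(v=20,ok=F), TRANSFORM:P3(v=6,ok=T), EMIT:P2(v=0,ok=F)] out:P1(v=0); in:P5
Tick 6: [PARSE:-, VALIDATE:P5(v=19,ok=F), TRANSFORM:P4(v=0,ok=F), EMIT:P3(v=6,ok=T)] out:P2(v=0); in:-
Tick 7: [PARSE:-, VALIDATE:-, TRANSFORM:P5(v=0,ok=F), EMIT:P4(v=0,ok=F)] out:P3(v=6); in:-
Tick 8: [PARSE:-, VALIDATE:-, TRANSFORM:-, EMIT:P5(v=0,ok=F)] out:P4(v=0); in:-
Tick 9: [PARSE:-, VALIDATE:-, TRANSFORM:-, EMIT:-] out:P5(v=0); in:-
P5: arrives tick 5, valid=False (id=5, id%3=2), emit tick 9, final value 0

Answer: 9 0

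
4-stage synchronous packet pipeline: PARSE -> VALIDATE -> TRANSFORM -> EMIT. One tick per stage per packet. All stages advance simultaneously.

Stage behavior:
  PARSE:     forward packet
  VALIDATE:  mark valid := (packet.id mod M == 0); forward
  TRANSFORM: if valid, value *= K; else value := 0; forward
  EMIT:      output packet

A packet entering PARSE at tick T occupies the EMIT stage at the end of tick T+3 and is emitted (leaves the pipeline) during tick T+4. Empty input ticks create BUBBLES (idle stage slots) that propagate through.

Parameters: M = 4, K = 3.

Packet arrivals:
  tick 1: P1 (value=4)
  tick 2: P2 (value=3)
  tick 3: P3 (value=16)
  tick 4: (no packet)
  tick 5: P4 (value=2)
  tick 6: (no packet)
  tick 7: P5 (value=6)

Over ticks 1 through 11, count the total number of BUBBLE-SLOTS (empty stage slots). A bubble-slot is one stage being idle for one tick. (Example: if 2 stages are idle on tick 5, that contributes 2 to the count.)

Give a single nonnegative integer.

Tick 1: [PARSE:P1(v=4,ok=F), VALIDATE:-, TRANSFORM:-, EMIT:-] out:-; bubbles=3
Tick 2: [PARSE:P2(v=3,ok=F), VALIDATE:P1(v=4,ok=F), TRANSFORM:-, EMIT:-] out:-; bubbles=2
Tick 3: [PARSE:P3(v=16,ok=F), VALIDATE:P2(v=3,ok=F), TRANSFORM:P1(v=0,ok=F), EMIT:-] out:-; bubbles=1
Tick 4: [PARSE:-, VALIDATE:P3(v=16,ok=F), TRANSFORM:P2(v=0,ok=F), EMIT:P1(v=0,ok=F)] out:-; bubbles=1
Tick 5: [PARSE:P4(v=2,ok=F), VALIDATE:-, TRANSFORM:P3(v=0,ok=F), EMIT:P2(v=0,ok=F)] out:P1(v=0); bubbles=1
Tick 6: [PARSE:-, VALIDATE:P4(v=2,ok=T), TRANSFORM:-, EMIT:P3(v=0,ok=F)] out:P2(v=0); bubbles=2
Tick 7: [PARSE:P5(v=6,ok=F), VALIDATE:-, TRANSFORM:P4(v=6,ok=T), EMIT:-] out:P3(v=0); bubbles=2
Tick 8: [PARSE:-, VALIDATE:P5(v=6,ok=F), TRANSFORM:-, EMIT:P4(v=6,ok=T)] out:-; bubbles=2
Tick 9: [PARSE:-, VALIDATE:-, TRANSFORM:P5(v=0,ok=F), EMIT:-] out:P4(v=6); bubbles=3
Tick 10: [PARSE:-, VALIDATE:-, TRANSFORM:-, EMIT:P5(v=0,ok=F)] out:-; bubbles=3
Tick 11: [PARSE:-, VALIDATE:-, TRANSFORM:-, EMIT:-] out:P5(v=0); bubbles=4
Total bubble-slots: 24

Answer: 24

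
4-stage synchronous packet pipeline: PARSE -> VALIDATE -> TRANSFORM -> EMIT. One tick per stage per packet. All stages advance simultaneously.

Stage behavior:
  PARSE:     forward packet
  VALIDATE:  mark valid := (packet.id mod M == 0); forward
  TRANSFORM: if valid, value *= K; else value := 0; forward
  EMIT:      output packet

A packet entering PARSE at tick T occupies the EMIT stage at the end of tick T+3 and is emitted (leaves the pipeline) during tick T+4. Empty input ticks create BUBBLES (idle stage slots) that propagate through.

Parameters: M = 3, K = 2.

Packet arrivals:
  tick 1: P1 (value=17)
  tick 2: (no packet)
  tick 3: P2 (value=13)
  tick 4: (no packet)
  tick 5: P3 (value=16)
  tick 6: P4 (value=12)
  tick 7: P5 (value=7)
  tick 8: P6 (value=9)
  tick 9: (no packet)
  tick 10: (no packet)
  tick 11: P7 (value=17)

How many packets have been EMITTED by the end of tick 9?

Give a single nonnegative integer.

Tick 1: [PARSE:P1(v=17,ok=F), VALIDATE:-, TRANSFORM:-, EMIT:-] out:-; in:P1
Tick 2: [PARSE:-, VALIDATE:P1(v=17,ok=F), TRANSFORM:-, EMIT:-] out:-; in:-
Tick 3: [PARSE:P2(v=13,ok=F), VALIDATE:-, TRANSFORM:P1(v=0,ok=F), EMIT:-] out:-; in:P2
Tick 4: [PARSE:-, VALIDATE:P2(v=13,ok=F), TRANSFORM:-, EMIT:P1(v=0,ok=F)] out:-; in:-
Tick 5: [PARSE:P3(v=16,ok=F), VALIDATE:-, TRANSFORM:P2(v=0,ok=F), EMIT:-] out:P1(v=0); in:P3
Tick 6: [PARSE:P4(v=12,ok=F), VALIDATE:P3(v=16,ok=T), TRANSFORM:-, EMIT:P2(v=0,ok=F)] out:-; in:P4
Tick 7: [PARSE:P5(v=7,ok=F), VALIDATE:P4(v=12,ok=F), TRANSFORM:P3(v=32,ok=T), EMIT:-] out:P2(v=0); in:P5
Tick 8: [PARSE:P6(v=9,ok=F), VALIDATE:P5(v=7,ok=F), TRANSFORM:P4(v=0,ok=F), EMIT:P3(v=32,ok=T)] out:-; in:P6
Tick 9: [PARSE:-, VALIDATE:P6(v=9,ok=T), TRANSFORM:P5(v=0,ok=F), EMIT:P4(v=0,ok=F)] out:P3(v=32); in:-
Emitted by tick 9: ['P1', 'P2', 'P3']

Answer: 3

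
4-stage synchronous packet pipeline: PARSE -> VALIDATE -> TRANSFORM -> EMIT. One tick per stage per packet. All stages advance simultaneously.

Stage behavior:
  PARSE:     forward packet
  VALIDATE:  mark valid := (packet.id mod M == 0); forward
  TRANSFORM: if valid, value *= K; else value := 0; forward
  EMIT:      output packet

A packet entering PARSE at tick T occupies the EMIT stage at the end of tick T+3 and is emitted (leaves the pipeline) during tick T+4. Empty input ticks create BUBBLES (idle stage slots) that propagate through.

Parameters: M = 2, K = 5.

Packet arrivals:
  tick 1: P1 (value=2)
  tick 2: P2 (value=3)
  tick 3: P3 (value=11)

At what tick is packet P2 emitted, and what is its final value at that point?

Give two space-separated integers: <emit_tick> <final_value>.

Tick 1: [PARSE:P1(v=2,ok=F), VALIDATE:-, TRANSFORM:-, EMIT:-] out:-; in:P1
Tick 2: [PARSE:P2(v=3,ok=F), VALIDATE:P1(v=2,ok=F), TRANSFORM:-, EMIT:-] out:-; in:P2
Tick 3: [PARSE:P3(v=11,ok=F), VALIDATE:P2(v=3,ok=T), TRANSFORM:P1(v=0,ok=F), EMIT:-] out:-; in:P3
Tick 4: [PARSE:-, VALIDATE:P3(v=11,ok=F), TRANSFORM:P2(v=15,ok=T), EMIT:P1(v=0,ok=F)] out:-; in:-
Tick 5: [PARSE:-, VALIDATE:-, TRANSFORM:P3(v=0,ok=F), EMIT:P2(v=15,ok=T)] out:P1(v=0); in:-
Tick 6: [PARSE:-, VALIDATE:-, TRANSFORM:-, EMIT:P3(v=0,ok=F)] out:P2(v=15); in:-
Tick 7: [PARSE:-, VALIDATE:-, TRANSFORM:-, EMIT:-] out:P3(v=0); in:-
P2: arrives tick 2, valid=True (id=2, id%2=0), emit tick 6, final value 15

Answer: 6 15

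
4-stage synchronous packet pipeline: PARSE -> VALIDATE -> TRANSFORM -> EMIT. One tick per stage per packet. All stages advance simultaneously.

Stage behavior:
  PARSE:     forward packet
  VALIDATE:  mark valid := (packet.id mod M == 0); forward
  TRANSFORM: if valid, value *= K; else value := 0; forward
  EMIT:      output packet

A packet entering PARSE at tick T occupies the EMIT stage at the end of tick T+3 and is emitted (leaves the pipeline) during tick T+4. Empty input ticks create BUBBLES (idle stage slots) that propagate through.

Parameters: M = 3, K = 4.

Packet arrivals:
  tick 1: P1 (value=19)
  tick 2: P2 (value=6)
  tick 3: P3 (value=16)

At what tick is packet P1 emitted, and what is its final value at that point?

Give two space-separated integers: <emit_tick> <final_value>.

Tick 1: [PARSE:P1(v=19,ok=F), VALIDATE:-, TRANSFORM:-, EMIT:-] out:-; in:P1
Tick 2: [PARSE:P2(v=6,ok=F), VALIDATE:P1(v=19,ok=F), TRANSFORM:-, EMIT:-] out:-; in:P2
Tick 3: [PARSE:P3(v=16,ok=F), VALIDATE:P2(v=6,ok=F), TRANSFORM:P1(v=0,ok=F), EMIT:-] out:-; in:P3
Tick 4: [PARSE:-, VALIDATE:P3(v=16,ok=T), TRANSFORM:P2(v=0,ok=F), EMIT:P1(v=0,ok=F)] out:-; in:-
Tick 5: [PARSE:-, VALIDATE:-, TRANSFORM:P3(v=64,ok=T), EMIT:P2(v=0,ok=F)] out:P1(v=0); in:-
Tick 6: [PARSE:-, VALIDATE:-, TRANSFORM:-, EMIT:P3(v=64,ok=T)] out:P2(v=0); in:-
Tick 7: [PARSE:-, VALIDATE:-, TRANSFORM:-, EMIT:-] out:P3(v=64); in:-
P1: arrives tick 1, valid=False (id=1, id%3=1), emit tick 5, final value 0

Answer: 5 0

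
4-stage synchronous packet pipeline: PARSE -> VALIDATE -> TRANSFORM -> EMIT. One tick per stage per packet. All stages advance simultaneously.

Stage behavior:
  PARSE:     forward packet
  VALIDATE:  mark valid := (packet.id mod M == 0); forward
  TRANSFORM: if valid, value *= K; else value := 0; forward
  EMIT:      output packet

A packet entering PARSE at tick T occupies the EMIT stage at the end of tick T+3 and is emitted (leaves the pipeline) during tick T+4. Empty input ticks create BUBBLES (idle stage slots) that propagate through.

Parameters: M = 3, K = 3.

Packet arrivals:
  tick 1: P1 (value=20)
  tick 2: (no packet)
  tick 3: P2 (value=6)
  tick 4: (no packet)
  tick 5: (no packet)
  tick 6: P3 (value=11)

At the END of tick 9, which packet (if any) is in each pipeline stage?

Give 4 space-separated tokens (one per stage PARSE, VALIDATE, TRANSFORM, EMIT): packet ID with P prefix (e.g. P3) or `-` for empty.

Tick 1: [PARSE:P1(v=20,ok=F), VALIDATE:-, TRANSFORM:-, EMIT:-] out:-; in:P1
Tick 2: [PARSE:-, VALIDATE:P1(v=20,ok=F), TRANSFORM:-, EMIT:-] out:-; in:-
Tick 3: [PARSE:P2(v=6,ok=F), VALIDATE:-, TRANSFORM:P1(v=0,ok=F), EMIT:-] out:-; in:P2
Tick 4: [PARSE:-, VALIDATE:P2(v=6,ok=F), TRANSFORM:-, EMIT:P1(v=0,ok=F)] out:-; in:-
Tick 5: [PARSE:-, VALIDATE:-, TRANSFORM:P2(v=0,ok=F), EMIT:-] out:P1(v=0); in:-
Tick 6: [PARSE:P3(v=11,ok=F), VALIDATE:-, TRANSFORM:-, EMIT:P2(v=0,ok=F)] out:-; in:P3
Tick 7: [PARSE:-, VALIDATE:P3(v=11,ok=T), TRANSFORM:-, EMIT:-] out:P2(v=0); in:-
Tick 8: [PARSE:-, VALIDATE:-, TRANSFORM:P3(v=33,ok=T), EMIT:-] out:-; in:-
Tick 9: [PARSE:-, VALIDATE:-, TRANSFORM:-, EMIT:P3(v=33,ok=T)] out:-; in:-
At end of tick 9: ['-', '-', '-', 'P3']

Answer: - - - P3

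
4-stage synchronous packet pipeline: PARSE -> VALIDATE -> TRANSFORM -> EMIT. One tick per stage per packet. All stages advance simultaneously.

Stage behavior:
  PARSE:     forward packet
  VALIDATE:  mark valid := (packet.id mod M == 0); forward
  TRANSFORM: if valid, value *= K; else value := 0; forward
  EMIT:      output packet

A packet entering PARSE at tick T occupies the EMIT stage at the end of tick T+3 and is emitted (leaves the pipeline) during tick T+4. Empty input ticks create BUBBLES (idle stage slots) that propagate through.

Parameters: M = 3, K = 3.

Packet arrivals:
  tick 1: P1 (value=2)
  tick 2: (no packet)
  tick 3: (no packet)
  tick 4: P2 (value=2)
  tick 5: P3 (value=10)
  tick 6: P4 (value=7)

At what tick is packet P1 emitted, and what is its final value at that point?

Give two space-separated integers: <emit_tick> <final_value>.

Answer: 5 0

Derivation:
Tick 1: [PARSE:P1(v=2,ok=F), VALIDATE:-, TRANSFORM:-, EMIT:-] out:-; in:P1
Tick 2: [PARSE:-, VALIDATE:P1(v=2,ok=F), TRANSFORM:-, EMIT:-] out:-; in:-
Tick 3: [PARSE:-, VALIDATE:-, TRANSFORM:P1(v=0,ok=F), EMIT:-] out:-; in:-
Tick 4: [PARSE:P2(v=2,ok=F), VALIDATE:-, TRANSFORM:-, EMIT:P1(v=0,ok=F)] out:-; in:P2
Tick 5: [PARSE:P3(v=10,ok=F), VALIDATE:P2(v=2,ok=F), TRANSFORM:-, EMIT:-] out:P1(v=0); in:P3
Tick 6: [PARSE:P4(v=7,ok=F), VALIDATE:P3(v=10,ok=T), TRANSFORM:P2(v=0,ok=F), EMIT:-] out:-; in:P4
Tick 7: [PARSE:-, VALIDATE:P4(v=7,ok=F), TRANSFORM:P3(v=30,ok=T), EMIT:P2(v=0,ok=F)] out:-; in:-
Tick 8: [PARSE:-, VALIDATE:-, TRANSFORM:P4(v=0,ok=F), EMIT:P3(v=30,ok=T)] out:P2(v=0); in:-
Tick 9: [PARSE:-, VALIDATE:-, TRANSFORM:-, EMIT:P4(v=0,ok=F)] out:P3(v=30); in:-
Tick 10: [PARSE:-, VALIDATE:-, TRANSFORM:-, EMIT:-] out:P4(v=0); in:-
P1: arrives tick 1, valid=False (id=1, id%3=1), emit tick 5, final value 0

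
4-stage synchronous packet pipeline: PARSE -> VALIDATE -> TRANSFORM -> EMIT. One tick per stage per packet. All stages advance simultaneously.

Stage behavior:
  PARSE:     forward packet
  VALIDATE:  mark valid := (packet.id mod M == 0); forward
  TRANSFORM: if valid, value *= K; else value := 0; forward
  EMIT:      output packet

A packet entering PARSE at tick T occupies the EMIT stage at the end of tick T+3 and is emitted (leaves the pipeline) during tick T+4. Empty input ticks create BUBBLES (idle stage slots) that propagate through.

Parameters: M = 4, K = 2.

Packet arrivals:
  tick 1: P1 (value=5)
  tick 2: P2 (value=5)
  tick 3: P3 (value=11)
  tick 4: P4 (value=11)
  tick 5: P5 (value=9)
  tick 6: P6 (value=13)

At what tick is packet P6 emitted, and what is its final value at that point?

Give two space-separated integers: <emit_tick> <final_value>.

Tick 1: [PARSE:P1(v=5,ok=F), VALIDATE:-, TRANSFORM:-, EMIT:-] out:-; in:P1
Tick 2: [PARSE:P2(v=5,ok=F), VALIDATE:P1(v=5,ok=F), TRANSFORM:-, EMIT:-] out:-; in:P2
Tick 3: [PARSE:P3(v=11,ok=F), VALIDATE:P2(v=5,ok=F), TRANSFORM:P1(v=0,ok=F), EMIT:-] out:-; in:P3
Tick 4: [PARSE:P4(v=11,ok=F), VALIDATE:P3(v=11,ok=F), TRANSFORM:P2(v=0,ok=F), EMIT:P1(v=0,ok=F)] out:-; in:P4
Tick 5: [PARSE:P5(v=9,ok=F), VALIDATE:P4(v=11,ok=T), TRANSFORM:P3(v=0,ok=F), EMIT:P2(v=0,ok=F)] out:P1(v=0); in:P5
Tick 6: [PARSE:P6(v=13,ok=F), VALIDATE:P5(v=9,ok=F), TRANSFORM:P4(v=22,ok=T), EMIT:P3(v=0,ok=F)] out:P2(v=0); in:P6
Tick 7: [PARSE:-, VALIDATE:P6(v=13,ok=F), TRANSFORM:P5(v=0,ok=F), EMIT:P4(v=22,ok=T)] out:P3(v=0); in:-
Tick 8: [PARSE:-, VALIDATE:-, TRANSFORM:P6(v=0,ok=F), EMIT:P5(v=0,ok=F)] out:P4(v=22); in:-
Tick 9: [PARSE:-, VALIDATE:-, TRANSFORM:-, EMIT:P6(v=0,ok=F)] out:P5(v=0); in:-
Tick 10: [PARSE:-, VALIDATE:-, TRANSFORM:-, EMIT:-] out:P6(v=0); in:-
P6: arrives tick 6, valid=False (id=6, id%4=2), emit tick 10, final value 0

Answer: 10 0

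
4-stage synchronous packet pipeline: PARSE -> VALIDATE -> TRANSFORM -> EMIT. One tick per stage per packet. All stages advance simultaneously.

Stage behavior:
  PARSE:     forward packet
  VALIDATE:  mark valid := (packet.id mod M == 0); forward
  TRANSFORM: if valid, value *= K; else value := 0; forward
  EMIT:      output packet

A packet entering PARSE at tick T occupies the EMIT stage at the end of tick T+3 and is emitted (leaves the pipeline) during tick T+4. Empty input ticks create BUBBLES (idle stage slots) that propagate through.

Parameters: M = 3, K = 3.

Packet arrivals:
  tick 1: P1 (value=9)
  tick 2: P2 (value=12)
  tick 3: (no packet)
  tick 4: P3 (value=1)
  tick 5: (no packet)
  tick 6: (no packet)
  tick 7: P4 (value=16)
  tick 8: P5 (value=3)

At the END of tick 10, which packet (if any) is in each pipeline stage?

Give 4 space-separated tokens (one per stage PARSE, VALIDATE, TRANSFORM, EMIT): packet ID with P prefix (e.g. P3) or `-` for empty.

Tick 1: [PARSE:P1(v=9,ok=F), VALIDATE:-, TRANSFORM:-, EMIT:-] out:-; in:P1
Tick 2: [PARSE:P2(v=12,ok=F), VALIDATE:P1(v=9,ok=F), TRANSFORM:-, EMIT:-] out:-; in:P2
Tick 3: [PARSE:-, VALIDATE:P2(v=12,ok=F), TRANSFORM:P1(v=0,ok=F), EMIT:-] out:-; in:-
Tick 4: [PARSE:P3(v=1,ok=F), VALIDATE:-, TRANSFORM:P2(v=0,ok=F), EMIT:P1(v=0,ok=F)] out:-; in:P3
Tick 5: [PARSE:-, VALIDATE:P3(v=1,ok=T), TRANSFORM:-, EMIT:P2(v=0,ok=F)] out:P1(v=0); in:-
Tick 6: [PARSE:-, VALIDATE:-, TRANSFORM:P3(v=3,ok=T), EMIT:-] out:P2(v=0); in:-
Tick 7: [PARSE:P4(v=16,ok=F), VALIDATE:-, TRANSFORM:-, EMIT:P3(v=3,ok=T)] out:-; in:P4
Tick 8: [PARSE:P5(v=3,ok=F), VALIDATE:P4(v=16,ok=F), TRANSFORM:-, EMIT:-] out:P3(v=3); in:P5
Tick 9: [PARSE:-, VALIDATE:P5(v=3,ok=F), TRANSFORM:P4(v=0,ok=F), EMIT:-] out:-; in:-
Tick 10: [PARSE:-, VALIDATE:-, TRANSFORM:P5(v=0,ok=F), EMIT:P4(v=0,ok=F)] out:-; in:-
At end of tick 10: ['-', '-', 'P5', 'P4']

Answer: - - P5 P4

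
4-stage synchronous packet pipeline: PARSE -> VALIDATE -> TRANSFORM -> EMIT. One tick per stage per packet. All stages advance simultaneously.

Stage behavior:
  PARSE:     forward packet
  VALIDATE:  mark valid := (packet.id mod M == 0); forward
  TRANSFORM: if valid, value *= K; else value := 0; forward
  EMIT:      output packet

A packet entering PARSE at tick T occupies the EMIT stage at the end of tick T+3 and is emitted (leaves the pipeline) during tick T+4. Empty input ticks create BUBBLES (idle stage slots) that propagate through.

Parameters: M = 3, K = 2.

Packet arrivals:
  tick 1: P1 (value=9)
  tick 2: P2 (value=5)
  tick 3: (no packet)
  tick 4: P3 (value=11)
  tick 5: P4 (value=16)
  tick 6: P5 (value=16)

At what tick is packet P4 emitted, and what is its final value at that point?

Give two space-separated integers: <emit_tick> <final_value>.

Answer: 9 0

Derivation:
Tick 1: [PARSE:P1(v=9,ok=F), VALIDATE:-, TRANSFORM:-, EMIT:-] out:-; in:P1
Tick 2: [PARSE:P2(v=5,ok=F), VALIDATE:P1(v=9,ok=F), TRANSFORM:-, EMIT:-] out:-; in:P2
Tick 3: [PARSE:-, VALIDATE:P2(v=5,ok=F), TRANSFORM:P1(v=0,ok=F), EMIT:-] out:-; in:-
Tick 4: [PARSE:P3(v=11,ok=F), VALIDATE:-, TRANSFORM:P2(v=0,ok=F), EMIT:P1(v=0,ok=F)] out:-; in:P3
Tick 5: [PARSE:P4(v=16,ok=F), VALIDATE:P3(v=11,ok=T), TRANSFORM:-, EMIT:P2(v=0,ok=F)] out:P1(v=0); in:P4
Tick 6: [PARSE:P5(v=16,ok=F), VALIDATE:P4(v=16,ok=F), TRANSFORM:P3(v=22,ok=T), EMIT:-] out:P2(v=0); in:P5
Tick 7: [PARSE:-, VALIDATE:P5(v=16,ok=F), TRANSFORM:P4(v=0,ok=F), EMIT:P3(v=22,ok=T)] out:-; in:-
Tick 8: [PARSE:-, VALIDATE:-, TRANSFORM:P5(v=0,ok=F), EMIT:P4(v=0,ok=F)] out:P3(v=22); in:-
Tick 9: [PARSE:-, VALIDATE:-, TRANSFORM:-, EMIT:P5(v=0,ok=F)] out:P4(v=0); in:-
Tick 10: [PARSE:-, VALIDATE:-, TRANSFORM:-, EMIT:-] out:P5(v=0); in:-
P4: arrives tick 5, valid=False (id=4, id%3=1), emit tick 9, final value 0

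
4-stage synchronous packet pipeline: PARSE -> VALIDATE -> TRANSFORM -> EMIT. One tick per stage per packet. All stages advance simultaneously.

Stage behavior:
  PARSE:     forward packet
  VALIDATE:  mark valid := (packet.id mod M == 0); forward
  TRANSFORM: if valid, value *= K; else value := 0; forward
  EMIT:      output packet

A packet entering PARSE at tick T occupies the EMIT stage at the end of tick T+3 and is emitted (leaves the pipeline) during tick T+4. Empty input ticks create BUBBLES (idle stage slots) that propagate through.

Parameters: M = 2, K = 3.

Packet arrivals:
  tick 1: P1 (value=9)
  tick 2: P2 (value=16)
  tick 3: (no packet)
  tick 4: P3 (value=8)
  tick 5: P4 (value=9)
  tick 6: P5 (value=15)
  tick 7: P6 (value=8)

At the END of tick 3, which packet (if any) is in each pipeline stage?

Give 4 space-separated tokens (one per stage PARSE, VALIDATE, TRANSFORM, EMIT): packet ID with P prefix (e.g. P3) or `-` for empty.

Answer: - P2 P1 -

Derivation:
Tick 1: [PARSE:P1(v=9,ok=F), VALIDATE:-, TRANSFORM:-, EMIT:-] out:-; in:P1
Tick 2: [PARSE:P2(v=16,ok=F), VALIDATE:P1(v=9,ok=F), TRANSFORM:-, EMIT:-] out:-; in:P2
Tick 3: [PARSE:-, VALIDATE:P2(v=16,ok=T), TRANSFORM:P1(v=0,ok=F), EMIT:-] out:-; in:-
At end of tick 3: ['-', 'P2', 'P1', '-']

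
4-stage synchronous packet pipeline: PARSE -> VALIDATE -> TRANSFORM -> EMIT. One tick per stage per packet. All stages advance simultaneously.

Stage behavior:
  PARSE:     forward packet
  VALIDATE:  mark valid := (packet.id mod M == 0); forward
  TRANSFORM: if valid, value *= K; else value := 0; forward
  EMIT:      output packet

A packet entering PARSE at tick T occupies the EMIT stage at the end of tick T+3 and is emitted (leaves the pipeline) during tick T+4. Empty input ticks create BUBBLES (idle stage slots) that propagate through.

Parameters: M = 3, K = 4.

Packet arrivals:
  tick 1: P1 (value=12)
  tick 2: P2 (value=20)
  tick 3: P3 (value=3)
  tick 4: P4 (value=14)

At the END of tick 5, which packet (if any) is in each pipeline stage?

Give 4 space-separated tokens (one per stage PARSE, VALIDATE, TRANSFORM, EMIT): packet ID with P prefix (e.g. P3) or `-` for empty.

Answer: - P4 P3 P2

Derivation:
Tick 1: [PARSE:P1(v=12,ok=F), VALIDATE:-, TRANSFORM:-, EMIT:-] out:-; in:P1
Tick 2: [PARSE:P2(v=20,ok=F), VALIDATE:P1(v=12,ok=F), TRANSFORM:-, EMIT:-] out:-; in:P2
Tick 3: [PARSE:P3(v=3,ok=F), VALIDATE:P2(v=20,ok=F), TRANSFORM:P1(v=0,ok=F), EMIT:-] out:-; in:P3
Tick 4: [PARSE:P4(v=14,ok=F), VALIDATE:P3(v=3,ok=T), TRANSFORM:P2(v=0,ok=F), EMIT:P1(v=0,ok=F)] out:-; in:P4
Tick 5: [PARSE:-, VALIDATE:P4(v=14,ok=F), TRANSFORM:P3(v=12,ok=T), EMIT:P2(v=0,ok=F)] out:P1(v=0); in:-
At end of tick 5: ['-', 'P4', 'P3', 'P2']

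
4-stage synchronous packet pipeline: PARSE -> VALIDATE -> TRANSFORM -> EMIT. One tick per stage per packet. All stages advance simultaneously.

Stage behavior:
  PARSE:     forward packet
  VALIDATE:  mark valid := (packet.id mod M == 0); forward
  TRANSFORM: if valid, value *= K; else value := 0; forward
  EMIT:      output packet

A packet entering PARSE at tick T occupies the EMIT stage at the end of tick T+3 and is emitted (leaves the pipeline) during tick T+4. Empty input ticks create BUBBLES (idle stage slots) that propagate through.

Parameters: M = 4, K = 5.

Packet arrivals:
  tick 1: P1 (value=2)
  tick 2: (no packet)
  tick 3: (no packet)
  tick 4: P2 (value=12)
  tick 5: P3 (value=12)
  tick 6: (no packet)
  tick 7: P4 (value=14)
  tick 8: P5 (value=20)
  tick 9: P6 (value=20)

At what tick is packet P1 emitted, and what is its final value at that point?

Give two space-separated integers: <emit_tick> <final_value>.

Answer: 5 0

Derivation:
Tick 1: [PARSE:P1(v=2,ok=F), VALIDATE:-, TRANSFORM:-, EMIT:-] out:-; in:P1
Tick 2: [PARSE:-, VALIDATE:P1(v=2,ok=F), TRANSFORM:-, EMIT:-] out:-; in:-
Tick 3: [PARSE:-, VALIDATE:-, TRANSFORM:P1(v=0,ok=F), EMIT:-] out:-; in:-
Tick 4: [PARSE:P2(v=12,ok=F), VALIDATE:-, TRANSFORM:-, EMIT:P1(v=0,ok=F)] out:-; in:P2
Tick 5: [PARSE:P3(v=12,ok=F), VALIDATE:P2(v=12,ok=F), TRANSFORM:-, EMIT:-] out:P1(v=0); in:P3
Tick 6: [PARSE:-, VALIDATE:P3(v=12,ok=F), TRANSFORM:P2(v=0,ok=F), EMIT:-] out:-; in:-
Tick 7: [PARSE:P4(v=14,ok=F), VALIDATE:-, TRANSFORM:P3(v=0,ok=F), EMIT:P2(v=0,ok=F)] out:-; in:P4
Tick 8: [PARSE:P5(v=20,ok=F), VALIDATE:P4(v=14,ok=T), TRANSFORM:-, EMIT:P3(v=0,ok=F)] out:P2(v=0); in:P5
Tick 9: [PARSE:P6(v=20,ok=F), VALIDATE:P5(v=20,ok=F), TRANSFORM:P4(v=70,ok=T), EMIT:-] out:P3(v=0); in:P6
Tick 10: [PARSE:-, VALIDATE:P6(v=20,ok=F), TRANSFORM:P5(v=0,ok=F), EMIT:P4(v=70,ok=T)] out:-; in:-
Tick 11: [PARSE:-, VALIDATE:-, TRANSFORM:P6(v=0,ok=F), EMIT:P5(v=0,ok=F)] out:P4(v=70); in:-
Tick 12: [PARSE:-, VALIDATE:-, TRANSFORM:-, EMIT:P6(v=0,ok=F)] out:P5(v=0); in:-
Tick 13: [PARSE:-, VALIDATE:-, TRANSFORM:-, EMIT:-] out:P6(v=0); in:-
P1: arrives tick 1, valid=False (id=1, id%4=1), emit tick 5, final value 0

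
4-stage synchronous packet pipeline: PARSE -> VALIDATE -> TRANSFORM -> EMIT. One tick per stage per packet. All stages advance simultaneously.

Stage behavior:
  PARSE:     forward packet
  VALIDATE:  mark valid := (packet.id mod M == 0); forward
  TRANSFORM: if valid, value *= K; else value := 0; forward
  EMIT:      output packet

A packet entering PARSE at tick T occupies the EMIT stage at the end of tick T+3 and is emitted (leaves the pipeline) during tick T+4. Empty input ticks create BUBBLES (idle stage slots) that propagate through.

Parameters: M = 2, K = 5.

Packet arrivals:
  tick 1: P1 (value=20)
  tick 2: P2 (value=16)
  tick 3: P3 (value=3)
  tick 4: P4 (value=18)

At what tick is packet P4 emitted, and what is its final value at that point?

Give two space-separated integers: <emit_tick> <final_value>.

Tick 1: [PARSE:P1(v=20,ok=F), VALIDATE:-, TRANSFORM:-, EMIT:-] out:-; in:P1
Tick 2: [PARSE:P2(v=16,ok=F), VALIDATE:P1(v=20,ok=F), TRANSFORM:-, EMIT:-] out:-; in:P2
Tick 3: [PARSE:P3(v=3,ok=F), VALIDATE:P2(v=16,ok=T), TRANSFORM:P1(v=0,ok=F), EMIT:-] out:-; in:P3
Tick 4: [PARSE:P4(v=18,ok=F), VALIDATE:P3(v=3,ok=F), TRANSFORM:P2(v=80,ok=T), EMIT:P1(v=0,ok=F)] out:-; in:P4
Tick 5: [PARSE:-, VALIDATE:P4(v=18,ok=T), TRANSFORM:P3(v=0,ok=F), EMIT:P2(v=80,ok=T)] out:P1(v=0); in:-
Tick 6: [PARSE:-, VALIDATE:-, TRANSFORM:P4(v=90,ok=T), EMIT:P3(v=0,ok=F)] out:P2(v=80); in:-
Tick 7: [PARSE:-, VALIDATE:-, TRANSFORM:-, EMIT:P4(v=90,ok=T)] out:P3(v=0); in:-
Tick 8: [PARSE:-, VALIDATE:-, TRANSFORM:-, EMIT:-] out:P4(v=90); in:-
P4: arrives tick 4, valid=True (id=4, id%2=0), emit tick 8, final value 90

Answer: 8 90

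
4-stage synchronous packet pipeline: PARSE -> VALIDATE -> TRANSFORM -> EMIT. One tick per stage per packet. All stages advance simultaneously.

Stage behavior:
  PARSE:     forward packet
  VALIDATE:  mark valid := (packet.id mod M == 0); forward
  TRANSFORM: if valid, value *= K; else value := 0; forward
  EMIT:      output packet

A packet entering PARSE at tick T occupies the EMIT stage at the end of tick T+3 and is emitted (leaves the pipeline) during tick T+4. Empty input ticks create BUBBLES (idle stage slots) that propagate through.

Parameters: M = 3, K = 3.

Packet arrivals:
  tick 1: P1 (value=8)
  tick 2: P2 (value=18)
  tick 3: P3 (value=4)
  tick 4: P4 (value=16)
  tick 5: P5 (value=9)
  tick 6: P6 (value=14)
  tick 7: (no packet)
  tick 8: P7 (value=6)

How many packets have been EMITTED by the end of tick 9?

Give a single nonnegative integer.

Tick 1: [PARSE:P1(v=8,ok=F), VALIDATE:-, TRANSFORM:-, EMIT:-] out:-; in:P1
Tick 2: [PARSE:P2(v=18,ok=F), VALIDATE:P1(v=8,ok=F), TRANSFORM:-, EMIT:-] out:-; in:P2
Tick 3: [PARSE:P3(v=4,ok=F), VALIDATE:P2(v=18,ok=F), TRANSFORM:P1(v=0,ok=F), EMIT:-] out:-; in:P3
Tick 4: [PARSE:P4(v=16,ok=F), VALIDATE:P3(v=4,ok=T), TRANSFORM:P2(v=0,ok=F), EMIT:P1(v=0,ok=F)] out:-; in:P4
Tick 5: [PARSE:P5(v=9,ok=F), VALIDATE:P4(v=16,ok=F), TRANSFORM:P3(v=12,ok=T), EMIT:P2(v=0,ok=F)] out:P1(v=0); in:P5
Tick 6: [PARSE:P6(v=14,ok=F), VALIDATE:P5(v=9,ok=F), TRANSFORM:P4(v=0,ok=F), EMIT:P3(v=12,ok=T)] out:P2(v=0); in:P6
Tick 7: [PARSE:-, VALIDATE:P6(v=14,ok=T), TRANSFORM:P5(v=0,ok=F), EMIT:P4(v=0,ok=F)] out:P3(v=12); in:-
Tick 8: [PARSE:P7(v=6,ok=F), VALIDATE:-, TRANSFORM:P6(v=42,ok=T), EMIT:P5(v=0,ok=F)] out:P4(v=0); in:P7
Tick 9: [PARSE:-, VALIDATE:P7(v=6,ok=F), TRANSFORM:-, EMIT:P6(v=42,ok=T)] out:P5(v=0); in:-
Emitted by tick 9: ['P1', 'P2', 'P3', 'P4', 'P5']

Answer: 5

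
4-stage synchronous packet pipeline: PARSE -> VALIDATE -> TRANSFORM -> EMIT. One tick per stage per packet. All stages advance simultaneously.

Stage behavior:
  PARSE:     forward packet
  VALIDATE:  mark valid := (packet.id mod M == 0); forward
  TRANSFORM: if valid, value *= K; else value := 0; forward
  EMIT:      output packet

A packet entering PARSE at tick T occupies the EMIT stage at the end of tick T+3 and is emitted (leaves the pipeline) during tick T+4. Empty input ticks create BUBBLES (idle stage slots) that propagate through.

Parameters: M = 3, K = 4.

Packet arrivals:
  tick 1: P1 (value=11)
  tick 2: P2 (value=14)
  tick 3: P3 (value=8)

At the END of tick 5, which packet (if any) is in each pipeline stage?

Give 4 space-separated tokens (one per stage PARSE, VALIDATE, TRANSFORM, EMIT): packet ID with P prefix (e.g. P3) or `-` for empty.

Tick 1: [PARSE:P1(v=11,ok=F), VALIDATE:-, TRANSFORM:-, EMIT:-] out:-; in:P1
Tick 2: [PARSE:P2(v=14,ok=F), VALIDATE:P1(v=11,ok=F), TRANSFORM:-, EMIT:-] out:-; in:P2
Tick 3: [PARSE:P3(v=8,ok=F), VALIDATE:P2(v=14,ok=F), TRANSFORM:P1(v=0,ok=F), EMIT:-] out:-; in:P3
Tick 4: [PARSE:-, VALIDATE:P3(v=8,ok=T), TRANSFORM:P2(v=0,ok=F), EMIT:P1(v=0,ok=F)] out:-; in:-
Tick 5: [PARSE:-, VALIDATE:-, TRANSFORM:P3(v=32,ok=T), EMIT:P2(v=0,ok=F)] out:P1(v=0); in:-
At end of tick 5: ['-', '-', 'P3', 'P2']

Answer: - - P3 P2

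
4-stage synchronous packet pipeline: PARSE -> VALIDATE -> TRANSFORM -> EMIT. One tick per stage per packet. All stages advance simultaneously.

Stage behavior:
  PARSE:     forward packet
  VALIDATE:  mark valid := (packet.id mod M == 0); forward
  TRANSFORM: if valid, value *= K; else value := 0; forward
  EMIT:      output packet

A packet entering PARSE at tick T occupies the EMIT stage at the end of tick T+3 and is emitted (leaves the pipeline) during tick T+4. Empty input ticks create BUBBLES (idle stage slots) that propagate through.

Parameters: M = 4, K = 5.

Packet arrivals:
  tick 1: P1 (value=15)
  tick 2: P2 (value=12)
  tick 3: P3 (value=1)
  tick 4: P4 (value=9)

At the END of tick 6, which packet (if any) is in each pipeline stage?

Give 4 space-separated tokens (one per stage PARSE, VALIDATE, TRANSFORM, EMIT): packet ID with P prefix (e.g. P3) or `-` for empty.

Tick 1: [PARSE:P1(v=15,ok=F), VALIDATE:-, TRANSFORM:-, EMIT:-] out:-; in:P1
Tick 2: [PARSE:P2(v=12,ok=F), VALIDATE:P1(v=15,ok=F), TRANSFORM:-, EMIT:-] out:-; in:P2
Tick 3: [PARSE:P3(v=1,ok=F), VALIDATE:P2(v=12,ok=F), TRANSFORM:P1(v=0,ok=F), EMIT:-] out:-; in:P3
Tick 4: [PARSE:P4(v=9,ok=F), VALIDATE:P3(v=1,ok=F), TRANSFORM:P2(v=0,ok=F), EMIT:P1(v=0,ok=F)] out:-; in:P4
Tick 5: [PARSE:-, VALIDATE:P4(v=9,ok=T), TRANSFORM:P3(v=0,ok=F), EMIT:P2(v=0,ok=F)] out:P1(v=0); in:-
Tick 6: [PARSE:-, VALIDATE:-, TRANSFORM:P4(v=45,ok=T), EMIT:P3(v=0,ok=F)] out:P2(v=0); in:-
At end of tick 6: ['-', '-', 'P4', 'P3']

Answer: - - P4 P3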